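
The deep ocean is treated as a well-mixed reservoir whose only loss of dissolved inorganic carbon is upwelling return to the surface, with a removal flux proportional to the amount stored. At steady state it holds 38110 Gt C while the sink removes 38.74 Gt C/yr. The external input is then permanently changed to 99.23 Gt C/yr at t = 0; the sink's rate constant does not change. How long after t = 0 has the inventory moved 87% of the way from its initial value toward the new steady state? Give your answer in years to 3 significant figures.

2010 yr

τ = M₀/F₀ = 38110/38.74 = 983.7 yr.
The remaining gap fraction is e^(−t/τ); 87% covered ⇒ e^(−t/τ) = 0.130.
t = −τ ln(0.130) = 983.7 × 2.040 = 2007 yr.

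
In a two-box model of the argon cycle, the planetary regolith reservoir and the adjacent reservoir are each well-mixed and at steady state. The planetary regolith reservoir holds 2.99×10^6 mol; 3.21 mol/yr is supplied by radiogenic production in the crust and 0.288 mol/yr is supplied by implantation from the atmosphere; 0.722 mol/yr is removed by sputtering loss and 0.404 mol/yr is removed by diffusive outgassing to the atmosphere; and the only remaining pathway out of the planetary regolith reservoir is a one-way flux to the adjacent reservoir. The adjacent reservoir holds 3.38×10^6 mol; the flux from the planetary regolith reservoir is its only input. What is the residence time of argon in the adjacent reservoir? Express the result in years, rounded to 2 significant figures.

Balance the planetary regolith reservoir: ΣF_in = 3.21 + 0.288 = 3.4980 mol/yr.
Flux to the adjacent reservoir = ΣF_in − (0.722 + 0.404) = 2.3720 mol/yr.
At steady state the output of the adjacent reservoir equals its input, 2.3720 mol/yr.
τ = M / F = 3.38×10^6 / 2.3720 = 1.425×10^6 yr.

1.4×10^6 yr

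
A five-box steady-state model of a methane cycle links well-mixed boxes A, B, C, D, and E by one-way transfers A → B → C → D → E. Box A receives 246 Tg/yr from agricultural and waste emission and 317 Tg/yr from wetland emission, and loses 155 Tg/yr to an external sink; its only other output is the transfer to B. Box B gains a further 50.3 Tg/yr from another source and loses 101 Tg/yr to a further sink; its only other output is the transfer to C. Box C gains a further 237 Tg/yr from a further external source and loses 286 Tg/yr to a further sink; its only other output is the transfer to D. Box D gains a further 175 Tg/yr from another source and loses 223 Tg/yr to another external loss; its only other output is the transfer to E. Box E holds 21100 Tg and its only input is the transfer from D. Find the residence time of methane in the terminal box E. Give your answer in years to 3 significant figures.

Box A: F(A→B) = (246 + 317) − 155 = 408.00 Tg/yr.
Box B: F(B→C) = (408.00 + 50.3) − 101 = 357.30 Tg/yr.
Box C: F(C→D) = (357.30 + 237) − 286 = 308.30 Tg/yr.
Box D: F(D→E) = (308.30 + 175) − 223 = 260.30 Tg/yr.
Box E throughput = its input = 260.30 Tg/yr; τ = 21100 / 260.30 = 81.06 yr.

81.1 yr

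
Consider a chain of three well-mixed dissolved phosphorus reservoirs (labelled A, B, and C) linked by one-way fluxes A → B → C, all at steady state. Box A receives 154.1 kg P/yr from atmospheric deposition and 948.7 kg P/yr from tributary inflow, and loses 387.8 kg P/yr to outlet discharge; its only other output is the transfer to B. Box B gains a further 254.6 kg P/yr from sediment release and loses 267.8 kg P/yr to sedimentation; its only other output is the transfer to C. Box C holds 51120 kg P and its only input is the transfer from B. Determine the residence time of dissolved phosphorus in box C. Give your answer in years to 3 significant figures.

Box A: F(A→B) = (154.1 + 948.7) − 387.8 = 715.00 kg P/yr.
Box B: F(B→C) = (715.00 + 254.6) − 267.8 = 701.80 kg P/yr.
Box C throughput = its input = 701.80 kg P/yr; τ = 51120 / 701.80 = 72.84 yr.

72.8 yr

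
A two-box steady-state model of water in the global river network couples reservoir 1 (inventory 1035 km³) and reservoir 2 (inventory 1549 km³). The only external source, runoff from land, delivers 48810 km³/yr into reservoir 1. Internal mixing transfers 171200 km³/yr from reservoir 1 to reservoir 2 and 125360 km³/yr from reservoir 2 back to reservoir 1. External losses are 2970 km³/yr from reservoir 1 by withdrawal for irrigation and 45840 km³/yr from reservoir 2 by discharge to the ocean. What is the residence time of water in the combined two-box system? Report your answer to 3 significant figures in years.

Residence time in the combined system uses the total inventory and the total *external* removal — internal exchanges between the two boxes cancel.
M_total = 1035 + 1549 = 2584.0 km³.
ΣF_external_out = 2970 + 45840 = 48810 km³/yr.
τ = M_total / ΣF_ext = 2584.0 / 48810 = 0.05294 yr.

0.0529 yr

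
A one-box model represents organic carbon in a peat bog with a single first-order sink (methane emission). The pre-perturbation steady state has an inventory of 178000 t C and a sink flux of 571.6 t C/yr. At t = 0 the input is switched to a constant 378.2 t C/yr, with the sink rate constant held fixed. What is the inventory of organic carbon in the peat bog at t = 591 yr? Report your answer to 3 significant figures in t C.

127000 t C

The sink rate constant is k = F₀/M₀ = 571.6/178000 = 0.003211 yr⁻¹.
Solving dM/dt = F₁ − kM with M(0) = M₀ gives M(t) = F₁/k + (M₀ − F₁/k)·e^(−kt).
F₁/k = 378.2/0.003211 = 117770 t C; kt = 0.003211 × 591 = 1.898, e^(−kt) = 0.1499.
M(591) = 117770 + (178000 − 117770) × 0.1499 = 117770 + 9027 = 126800 t C.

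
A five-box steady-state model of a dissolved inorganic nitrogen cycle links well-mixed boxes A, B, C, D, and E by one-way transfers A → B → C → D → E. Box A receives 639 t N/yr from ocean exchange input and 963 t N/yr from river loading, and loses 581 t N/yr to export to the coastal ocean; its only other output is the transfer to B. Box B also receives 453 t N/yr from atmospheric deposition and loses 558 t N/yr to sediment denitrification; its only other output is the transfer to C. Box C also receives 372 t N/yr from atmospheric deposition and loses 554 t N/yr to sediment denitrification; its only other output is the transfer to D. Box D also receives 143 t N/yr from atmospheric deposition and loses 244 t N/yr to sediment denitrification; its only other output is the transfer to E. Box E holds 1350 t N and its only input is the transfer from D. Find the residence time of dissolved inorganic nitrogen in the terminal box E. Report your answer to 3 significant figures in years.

2.13 yr

Box A: F(A→B) = (639 + 963) − 581 = 1021.0 t N/yr.
Box B: F(B→C) = (1021.0 + 453) − 558 = 916.00 t N/yr.
Box C: F(C→D) = (916.00 + 372) − 554 = 734.00 t N/yr.
Box D: F(D→E) = (734.00 + 143) − 244 = 633.00 t N/yr.
Box E throughput = its input = 633.00 t N/yr; τ = 1350 / 633.00 = 2.133 yr.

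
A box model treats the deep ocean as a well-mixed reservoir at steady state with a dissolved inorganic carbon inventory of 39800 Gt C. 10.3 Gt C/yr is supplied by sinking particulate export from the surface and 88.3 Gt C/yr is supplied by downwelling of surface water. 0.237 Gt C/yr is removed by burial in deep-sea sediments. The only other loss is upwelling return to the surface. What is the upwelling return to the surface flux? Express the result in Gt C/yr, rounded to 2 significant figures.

98 Gt C/yr

At steady state ΣF_in = ΣF_out.
ΣF_in = 10.3 + 88.3 = 98.600 Gt C/yr.
Upwelling return to the surface flux = ΣF_in − (0.237) = 98.600 − 0.2370 = 98.36 Gt C/yr.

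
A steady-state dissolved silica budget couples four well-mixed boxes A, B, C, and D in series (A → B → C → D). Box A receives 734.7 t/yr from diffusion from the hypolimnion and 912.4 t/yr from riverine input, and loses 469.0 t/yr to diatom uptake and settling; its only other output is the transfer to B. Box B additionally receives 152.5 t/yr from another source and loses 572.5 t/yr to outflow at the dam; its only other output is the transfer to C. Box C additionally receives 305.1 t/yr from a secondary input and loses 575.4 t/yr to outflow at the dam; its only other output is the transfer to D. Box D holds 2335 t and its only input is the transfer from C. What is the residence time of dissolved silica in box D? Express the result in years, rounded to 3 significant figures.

Box A: F(A→B) = (734.7 + 912.4) − 469.0 = 1178.1 t/yr.
Box B: F(B→C) = (1178.1 + 152.5) − 572.5 = 758.10 t/yr.
Box C: F(C→D) = (758.10 + 305.1) − 575.4 = 487.80 t/yr.
Box D throughput = its input = 487.80 t/yr; τ = 2335 / 487.80 = 4.787 yr.

4.79 yr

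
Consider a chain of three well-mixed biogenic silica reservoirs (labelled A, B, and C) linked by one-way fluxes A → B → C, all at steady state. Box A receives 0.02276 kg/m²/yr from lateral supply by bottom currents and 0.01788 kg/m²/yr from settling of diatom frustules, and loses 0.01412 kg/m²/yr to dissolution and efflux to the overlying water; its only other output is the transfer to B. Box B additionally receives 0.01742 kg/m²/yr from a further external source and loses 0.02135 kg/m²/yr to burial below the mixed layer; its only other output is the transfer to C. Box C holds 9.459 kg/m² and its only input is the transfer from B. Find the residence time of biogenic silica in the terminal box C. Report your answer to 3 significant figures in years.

419 yr

Box A: F(A→B) = (0.02276 + 0.01788) − 0.01412 = 0.026520 kg/m²/yr.
Box B: F(B→C) = (0.026520 + 0.01742) − 0.02135 = 0.022590 kg/m²/yr.
Box C throughput = its input = 0.022590 kg/m²/yr; τ = 9.459 / 0.022590 = 418.7 yr.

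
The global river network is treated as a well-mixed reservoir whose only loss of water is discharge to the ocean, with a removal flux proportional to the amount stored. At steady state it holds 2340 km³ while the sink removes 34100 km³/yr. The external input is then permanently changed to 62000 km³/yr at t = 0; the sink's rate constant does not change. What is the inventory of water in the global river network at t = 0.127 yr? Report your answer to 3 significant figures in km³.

Residence time τ = M₀/F₀ = 0.06862 yr. The eventual steady state is M_∞ = M₀·(F₁/F₀) = 2340 × 62000/34100 = 4254.5 km³.
The anomaly ΔM(t) = M(t) − M_∞ decays as ΔM₀·e^(−t/τ) with ΔM₀ = 2340 − 4254.5 = −1915 km³.
At t = 0.127 yr, e^(−t/τ) = e^(−1.851) = 0.1571, so ΔM = −300.8 km³ and M = 4254.5 − 300.8 = 3953.7 km³.

3950 km³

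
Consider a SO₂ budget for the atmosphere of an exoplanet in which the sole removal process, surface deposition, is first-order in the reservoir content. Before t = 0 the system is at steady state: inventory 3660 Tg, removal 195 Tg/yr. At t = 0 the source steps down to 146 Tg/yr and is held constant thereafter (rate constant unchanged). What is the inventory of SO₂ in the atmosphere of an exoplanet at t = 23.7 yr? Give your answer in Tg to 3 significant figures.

The sink rate constant is k = F₀/M₀ = 195/3660 = 0.05328 yr⁻¹.
Solving dM/dt = F₁ − kM with M(0) = M₀ gives M(t) = F₁/k + (M₀ − F₁/k)·e^(−kt).
F₁/k = 146/0.05328 = 2740.3 Tg; kt = 0.05328 × 23.7 = 1.263, e^(−kt) = 0.2829.
M(23.7) = 2740.3 + (3660 − 2740.3) × 0.2829 = 2740.3 + 260.2 = 3000.5 Tg.

3000 Tg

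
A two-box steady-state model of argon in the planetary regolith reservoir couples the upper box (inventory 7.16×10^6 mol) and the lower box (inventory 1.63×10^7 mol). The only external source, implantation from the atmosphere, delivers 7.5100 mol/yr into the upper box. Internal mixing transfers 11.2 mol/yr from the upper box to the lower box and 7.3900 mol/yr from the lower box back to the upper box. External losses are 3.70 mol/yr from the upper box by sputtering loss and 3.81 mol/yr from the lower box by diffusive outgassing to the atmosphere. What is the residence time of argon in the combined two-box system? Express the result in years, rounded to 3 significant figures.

3.12×10^6 yr

For the system as a whole, the A↔B exchange is internal and contributes nothing to the throughput; only the external sinks remove mass.
M_total = 7.16×10^6 + 1.63×10^7 = 2.3460×10^7 mol.
ΣF_external_out = 3.70 + 3.81 = 7.5100 mol/yr.
τ = M_total / ΣF_ext = 2.3460×10^7 / 7.5100 = 3.124×10^6 yr.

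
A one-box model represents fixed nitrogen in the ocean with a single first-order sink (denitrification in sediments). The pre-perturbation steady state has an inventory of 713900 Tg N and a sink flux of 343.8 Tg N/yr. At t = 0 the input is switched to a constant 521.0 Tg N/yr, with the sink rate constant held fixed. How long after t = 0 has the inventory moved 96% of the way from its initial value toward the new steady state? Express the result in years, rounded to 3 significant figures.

τ = M₀/F₀ = 713900/343.8 = 2076 yr.
The remaining gap fraction is e^(−t/τ); 96% covered ⇒ e^(−t/τ) = 0.0400.
t = −τ ln(0.0400) = 2076 × 3.219 = 6684 yr.

6680 yr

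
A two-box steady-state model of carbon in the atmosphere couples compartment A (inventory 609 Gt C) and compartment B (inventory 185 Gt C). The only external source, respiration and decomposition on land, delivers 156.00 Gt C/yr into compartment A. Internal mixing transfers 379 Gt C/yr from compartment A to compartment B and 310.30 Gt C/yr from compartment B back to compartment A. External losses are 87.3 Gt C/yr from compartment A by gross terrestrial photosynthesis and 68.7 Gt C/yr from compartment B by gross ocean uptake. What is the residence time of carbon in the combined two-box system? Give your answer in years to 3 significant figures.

Residence time in the combined system uses the total inventory and the total *external* removal — internal exchanges between the two boxes cancel.
M_total = 609 + 185 = 794.00 Gt C.
ΣF_external_out = 87.3 + 68.7 = 156.00 Gt C/yr.
τ = M_total / ΣF_ext = 794.00 / 156.00 = 5.090 yr.

5.09 yr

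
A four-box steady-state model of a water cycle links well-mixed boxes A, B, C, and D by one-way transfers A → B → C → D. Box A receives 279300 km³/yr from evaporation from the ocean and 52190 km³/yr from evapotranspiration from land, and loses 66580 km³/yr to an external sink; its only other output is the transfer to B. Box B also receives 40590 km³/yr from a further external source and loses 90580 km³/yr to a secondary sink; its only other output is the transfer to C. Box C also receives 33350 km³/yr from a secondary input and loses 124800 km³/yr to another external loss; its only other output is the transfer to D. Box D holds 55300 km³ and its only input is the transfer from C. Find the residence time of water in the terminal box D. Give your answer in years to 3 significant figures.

Box A: F(A→B) = (279300 + 52190) − 66580 = 264910 km³/yr.
Box B: F(B→C) = (264910 + 40590) − 90580 = 214920 km³/yr.
Box C: F(C→D) = (214920 + 33350) − 124800 = 123470 km³/yr.
Box D throughput = its input = 123470 km³/yr; τ = 55300 / 123470 = 0.4479 yr.

0.448 yr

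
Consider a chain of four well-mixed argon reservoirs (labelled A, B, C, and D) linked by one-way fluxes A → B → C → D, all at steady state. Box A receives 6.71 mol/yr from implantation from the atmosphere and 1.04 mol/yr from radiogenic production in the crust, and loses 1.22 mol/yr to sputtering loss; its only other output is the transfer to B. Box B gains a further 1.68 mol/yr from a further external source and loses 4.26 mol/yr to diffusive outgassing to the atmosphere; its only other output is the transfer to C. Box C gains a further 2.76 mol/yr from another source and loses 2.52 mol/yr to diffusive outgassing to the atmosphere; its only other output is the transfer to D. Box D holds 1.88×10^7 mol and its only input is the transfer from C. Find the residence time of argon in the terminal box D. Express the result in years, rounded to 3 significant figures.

4.49×10^6 yr

Box A: F(A→B) = (6.71 + 1.04) − 1.22 = 6.5300 mol/yr.
Box B: F(B→C) = (6.5300 + 1.68) − 4.26 = 3.9500 mol/yr.
Box C: F(C→D) = (3.9500 + 2.76) − 2.52 = 4.1900 mol/yr.
Box D throughput = its input = 4.1900 mol/yr; τ = 1.88×10^7 / 4.1900 = 4.487×10^6 yr.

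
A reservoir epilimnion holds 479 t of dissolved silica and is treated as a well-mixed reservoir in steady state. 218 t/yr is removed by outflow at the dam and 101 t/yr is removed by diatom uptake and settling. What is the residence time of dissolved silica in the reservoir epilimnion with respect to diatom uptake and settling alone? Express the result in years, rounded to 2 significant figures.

4.7 yr

Residence time with respect to a single sink: τ = M / F_sink.
τ = 479 / 101 = 4.743 yr.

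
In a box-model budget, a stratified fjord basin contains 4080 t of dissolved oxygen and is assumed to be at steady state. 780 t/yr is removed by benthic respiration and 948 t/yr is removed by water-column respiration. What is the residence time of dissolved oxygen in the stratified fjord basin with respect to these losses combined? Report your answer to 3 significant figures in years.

Total removal = 780.0 + 948.0 = 1728.0 t/yr.
τ = M / ΣF_out = 4080 / 1728.0 = 2.361 yr.

2.36 yr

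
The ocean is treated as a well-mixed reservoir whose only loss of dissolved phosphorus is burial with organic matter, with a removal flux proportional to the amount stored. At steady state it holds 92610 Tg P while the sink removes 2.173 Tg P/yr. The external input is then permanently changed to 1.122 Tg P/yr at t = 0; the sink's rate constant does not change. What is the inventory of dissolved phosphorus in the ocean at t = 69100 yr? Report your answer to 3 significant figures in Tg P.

Residence time τ = M₀/F₀ = 42620 yr. The eventual steady state is M_∞ = M₀·(F₁/F₀) = 92610 × 1.122/2.173 = 47818 Tg P.
The anomaly ΔM(t) = M(t) − M_∞ decays as ΔM₀·e^(−t/τ) with ΔM₀ = 92610 − 47818 = 44790 Tg P.
At t = 69100 yr, e^(−t/τ) = e^(−1.621) = 0.1976, so ΔM = 8852 Tg P and M = 47818 + 8852 = 56670 Tg P.

56700 Tg P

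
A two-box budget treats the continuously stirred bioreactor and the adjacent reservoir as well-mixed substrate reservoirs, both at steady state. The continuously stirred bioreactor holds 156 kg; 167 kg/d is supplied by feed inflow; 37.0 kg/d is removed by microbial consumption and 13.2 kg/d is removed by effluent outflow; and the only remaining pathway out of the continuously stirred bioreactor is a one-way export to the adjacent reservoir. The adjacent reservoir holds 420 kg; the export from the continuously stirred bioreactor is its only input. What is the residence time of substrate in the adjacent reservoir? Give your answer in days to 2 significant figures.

Balance the continuously stirred bioreactor: ΣF_in = 167.00 kg/d.
Export to the adjacent reservoir = ΣF_in − (37.0 + 13.2) = 116.80 kg/d.
At steady state the output of the adjacent reservoir equals its input, 116.80 kg/d.
τ = M / F = 420 / 116.80 = 3.596 d.

3.6 d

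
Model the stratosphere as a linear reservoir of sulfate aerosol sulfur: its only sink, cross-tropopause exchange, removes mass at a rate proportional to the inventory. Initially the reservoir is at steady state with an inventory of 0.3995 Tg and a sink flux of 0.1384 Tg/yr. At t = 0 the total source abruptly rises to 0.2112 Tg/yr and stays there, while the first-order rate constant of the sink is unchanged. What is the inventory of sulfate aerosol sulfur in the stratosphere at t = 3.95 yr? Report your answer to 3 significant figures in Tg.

τ = M₀/F₀ = 0.3995/0.1384 = 2.887 yr; rate constant k = 1/τ.
New steady state M_∞ = F₁/k = F₁·τ = 0.2112 × 2.887 = 0.60964 Tg.
M(t) = M_∞ + (M₀ − M_∞)·e^(−t/τ); t/τ = 3.95/2.887 = 1.368, so e^(−t/τ) = 0.2545.
M(t) = 0.60964 − 0.2101 × 0.2545 = 0.55616 Tg.

0.556 Tg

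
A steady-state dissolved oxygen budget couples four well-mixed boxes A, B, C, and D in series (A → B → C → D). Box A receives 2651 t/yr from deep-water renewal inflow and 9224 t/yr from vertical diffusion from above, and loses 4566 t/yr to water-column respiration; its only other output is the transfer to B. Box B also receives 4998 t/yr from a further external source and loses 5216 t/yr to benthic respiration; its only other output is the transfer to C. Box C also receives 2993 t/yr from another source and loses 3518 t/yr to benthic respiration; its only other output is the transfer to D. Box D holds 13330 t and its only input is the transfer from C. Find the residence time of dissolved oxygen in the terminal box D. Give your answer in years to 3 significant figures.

Box A: F(A→B) = (2651 + 9224) − 4566 = 7309.0 t/yr.
Box B: F(B→C) = (7309.0 + 4998) − 5216 = 7091.0 t/yr.
Box C: F(C→D) = (7091.0 + 2993) − 3518 = 6566.0 t/yr.
Box D throughput = its input = 6566.0 t/yr; τ = 13330 / 6566.0 = 2.030 yr.

2.03 yr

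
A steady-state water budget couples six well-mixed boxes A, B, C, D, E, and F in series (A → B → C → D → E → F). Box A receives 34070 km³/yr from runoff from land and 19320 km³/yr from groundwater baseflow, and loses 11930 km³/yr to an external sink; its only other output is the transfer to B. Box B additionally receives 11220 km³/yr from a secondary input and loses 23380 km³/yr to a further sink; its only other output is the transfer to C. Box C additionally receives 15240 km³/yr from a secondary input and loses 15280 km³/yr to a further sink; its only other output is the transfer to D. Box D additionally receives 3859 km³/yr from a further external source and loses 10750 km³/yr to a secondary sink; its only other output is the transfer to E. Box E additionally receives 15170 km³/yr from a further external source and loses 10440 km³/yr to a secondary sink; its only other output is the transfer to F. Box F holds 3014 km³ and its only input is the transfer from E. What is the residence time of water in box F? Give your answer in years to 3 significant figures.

0.111 yr

Box A: F(A→B) = (34070 + 19320) − 11930 = 41460 km³/yr.
Box B: F(B→C) = (41460 + 11220) − 23380 = 29300 km³/yr.
Box C: F(C→D) = (29300 + 15240) − 15280 = 29260 km³/yr.
Box D: F(D→E) = (29260 + 3859) − 10750 = 22369 km³/yr.
Box E: F(E→F) = (22369 + 15170) − 10440 = 27099 km³/yr.
Box F throughput = its input = 27099 km³/yr; τ = 3014 / 27099 = 0.1112 yr.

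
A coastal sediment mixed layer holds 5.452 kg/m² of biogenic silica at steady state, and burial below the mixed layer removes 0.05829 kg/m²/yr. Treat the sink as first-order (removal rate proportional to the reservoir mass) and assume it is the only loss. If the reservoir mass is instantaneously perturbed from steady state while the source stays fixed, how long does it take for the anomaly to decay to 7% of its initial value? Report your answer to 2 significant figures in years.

For a linear reservoir the anomaly decays as exp(−t/τ) with τ = M/F = 5.452/0.05829 = 93.53 yr.
exp(−t/τ) = 0.07 ⇒ t = −τ ln(0.07) = 93.53 × 2.659 = 248.7 yr.

250 yr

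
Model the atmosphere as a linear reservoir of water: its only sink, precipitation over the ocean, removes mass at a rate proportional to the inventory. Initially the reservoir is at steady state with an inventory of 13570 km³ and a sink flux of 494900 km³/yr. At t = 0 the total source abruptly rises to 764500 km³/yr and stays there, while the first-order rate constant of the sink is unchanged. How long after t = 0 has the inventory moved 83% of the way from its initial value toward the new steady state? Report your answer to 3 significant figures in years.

τ = M₀/F₀ = 13570/494900 = 0.02742 yr.
The remaining gap fraction is e^(−t/τ); 83% covered ⇒ e^(−t/τ) = 0.170.
t = −τ ln(0.170) = 0.02742 × 1.772 = 0.04859 yr.

0.0486 yr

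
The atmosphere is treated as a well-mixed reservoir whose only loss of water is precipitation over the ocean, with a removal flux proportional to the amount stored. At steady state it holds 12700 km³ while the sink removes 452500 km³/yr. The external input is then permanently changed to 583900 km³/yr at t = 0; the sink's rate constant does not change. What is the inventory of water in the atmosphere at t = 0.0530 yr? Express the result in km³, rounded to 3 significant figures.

τ = M₀/F₀ = 12700/452500 = 0.02807 yr; rate constant k = 1/τ.
New steady state M_∞ = F₁/k = F₁·τ = 583900 × 0.02807 = 16388 km³.
M(t) = M_∞ + (M₀ − M_∞)·e^(−t/τ); t/τ = 0.0530/0.02807 = 1.888, so e^(−t/τ) = 0.1513.
M(t) = 16388 − 3688 × 0.1513 = 15830 km³.

15800 km³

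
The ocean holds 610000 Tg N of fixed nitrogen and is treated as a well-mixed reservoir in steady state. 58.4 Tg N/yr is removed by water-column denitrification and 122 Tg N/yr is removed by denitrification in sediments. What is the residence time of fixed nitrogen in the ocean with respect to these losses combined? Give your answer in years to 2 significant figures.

Total removal = 58.40 + 122.0 = 180.40 Tg N/yr.
τ = M / ΣF_out = 610000 / 180.40 = 3381 yr.

3400 yr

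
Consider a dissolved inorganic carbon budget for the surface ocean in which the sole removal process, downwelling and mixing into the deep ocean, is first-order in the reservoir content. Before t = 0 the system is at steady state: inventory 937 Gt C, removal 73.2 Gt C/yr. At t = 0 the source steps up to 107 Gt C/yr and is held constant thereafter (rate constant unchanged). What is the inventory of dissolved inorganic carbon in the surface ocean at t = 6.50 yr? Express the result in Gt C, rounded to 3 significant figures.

The sink rate constant is k = F₀/M₀ = 73.2/937 = 0.07812 yr⁻¹.
Solving dM/dt = F₁ − kM with M(0) = M₀ gives M(t) = F₁/k + (M₀ − F₁/k)·e^(−kt).
F₁/k = 107/0.07812 = 1369.7 Gt C; kt = 0.07812 × 6.50 = 0.5078, e^(−kt) = 0.6018.
M(6.50) = 1369.7 + (937 − 1369.7) × 0.6018 = 1369.7 − 260.4 = 1109.3 Gt C.

1110 Gt C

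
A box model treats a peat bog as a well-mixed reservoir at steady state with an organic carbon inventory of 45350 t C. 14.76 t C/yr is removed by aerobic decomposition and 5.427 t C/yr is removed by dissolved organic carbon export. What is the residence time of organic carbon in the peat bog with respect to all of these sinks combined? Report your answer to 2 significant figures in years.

Total removal flux = 14.76 + 5.427 = 20.187 t C/yr.
τ = M / ΣF_out = 45350 / 20.187 = 2246 yr.

2200 yr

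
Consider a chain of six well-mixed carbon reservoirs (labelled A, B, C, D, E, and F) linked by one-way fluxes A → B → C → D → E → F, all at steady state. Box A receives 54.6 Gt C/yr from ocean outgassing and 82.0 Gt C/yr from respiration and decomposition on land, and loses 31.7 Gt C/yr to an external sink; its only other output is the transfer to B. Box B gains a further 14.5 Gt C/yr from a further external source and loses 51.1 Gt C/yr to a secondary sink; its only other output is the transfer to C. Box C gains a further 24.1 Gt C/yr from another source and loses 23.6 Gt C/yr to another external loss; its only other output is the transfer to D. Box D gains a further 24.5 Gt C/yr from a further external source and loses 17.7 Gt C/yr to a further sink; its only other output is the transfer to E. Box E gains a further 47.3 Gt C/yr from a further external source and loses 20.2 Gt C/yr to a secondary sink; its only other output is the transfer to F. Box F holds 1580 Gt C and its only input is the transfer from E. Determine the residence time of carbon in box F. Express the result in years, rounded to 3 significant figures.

15.4 yr

Box A: F(A→B) = (54.6 + 82.0) − 31.7 = 104.90 Gt C/yr.
Box B: F(B→C) = (104.90 + 14.5) − 51.1 = 68.300 Gt C/yr.
Box C: F(C→D) = (68.300 + 24.1) − 23.6 = 68.800 Gt C/yr.
Box D: F(D→E) = (68.800 + 24.5) − 17.7 = 75.600 Gt C/yr.
Box E: F(E→F) = (75.600 + 47.3) − 20.2 = 102.70 Gt C/yr.
Box F throughput = its input = 102.70 Gt C/yr; τ = 1580 / 102.70 = 15.38 yr.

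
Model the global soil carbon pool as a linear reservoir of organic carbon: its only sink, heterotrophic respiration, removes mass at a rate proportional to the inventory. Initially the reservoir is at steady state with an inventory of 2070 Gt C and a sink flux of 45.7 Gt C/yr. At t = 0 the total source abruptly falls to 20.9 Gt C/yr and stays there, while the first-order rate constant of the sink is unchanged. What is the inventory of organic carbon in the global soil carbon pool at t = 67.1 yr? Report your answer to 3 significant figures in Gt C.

τ = M₀/F₀ = 2070/45.7 = 45.30 yr; rate constant k = 1/τ.
New steady state M_∞ = F₁/k = F₁·τ = 20.9 × 45.30 = 946.67 Gt C.
M(t) = M_∞ + (M₀ − M_∞)·e^(−t/τ); t/τ = 67.1/45.30 = 1.481, so e^(−t/τ) = 0.2273.
M(t) = 946.67 + 1123 × 0.2273 = 1202.0 Gt C.

1200 Gt C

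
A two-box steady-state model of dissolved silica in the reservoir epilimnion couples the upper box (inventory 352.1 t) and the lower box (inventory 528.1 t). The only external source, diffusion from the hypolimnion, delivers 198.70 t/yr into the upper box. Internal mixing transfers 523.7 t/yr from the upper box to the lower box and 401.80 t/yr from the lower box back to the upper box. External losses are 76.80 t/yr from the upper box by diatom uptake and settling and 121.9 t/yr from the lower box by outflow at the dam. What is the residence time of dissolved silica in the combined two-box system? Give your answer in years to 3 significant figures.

4.43 yr

Residence time in the combined system uses the total inventory and the total *external* removal — internal exchanges between the two boxes cancel.
M_total = 352.1 + 528.1 = 880.20 t.
ΣF_external_out = 76.80 + 121.9 = 198.70 t/yr.
τ = M_total / ΣF_ext = 880.20 / 198.70 = 4.430 yr.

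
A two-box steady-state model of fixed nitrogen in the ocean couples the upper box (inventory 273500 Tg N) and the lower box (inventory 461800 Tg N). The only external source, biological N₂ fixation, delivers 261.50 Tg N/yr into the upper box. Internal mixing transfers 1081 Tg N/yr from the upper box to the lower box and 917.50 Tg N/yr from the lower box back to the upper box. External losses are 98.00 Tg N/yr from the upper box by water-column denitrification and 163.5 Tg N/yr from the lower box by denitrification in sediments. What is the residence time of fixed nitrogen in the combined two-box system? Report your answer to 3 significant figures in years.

2810 yr

For the system as a whole, the A↔B exchange is internal and contributes nothing to the throughput; only the external sinks remove mass.
M_total = 273500 + 461800 = 735300 Tg N.
ΣF_external_out = 98.00 + 163.5 = 261.50 Tg N/yr.
τ = M_total / ΣF_ext = 735300 / 261.50 = 2812 yr.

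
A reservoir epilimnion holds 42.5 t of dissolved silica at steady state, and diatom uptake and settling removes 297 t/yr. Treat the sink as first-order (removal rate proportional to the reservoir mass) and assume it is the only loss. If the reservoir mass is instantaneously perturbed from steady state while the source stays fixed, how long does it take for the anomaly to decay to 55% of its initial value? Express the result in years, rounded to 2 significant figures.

For a linear reservoir the anomaly decays as exp(−t/τ) with τ = M/F = 42.5/297 = 0.1431 yr.
exp(−t/τ) = 0.55 ⇒ t = −τ ln(0.55) = 0.1431 × 0.5978 = 0.08555 yr.

0.086 yr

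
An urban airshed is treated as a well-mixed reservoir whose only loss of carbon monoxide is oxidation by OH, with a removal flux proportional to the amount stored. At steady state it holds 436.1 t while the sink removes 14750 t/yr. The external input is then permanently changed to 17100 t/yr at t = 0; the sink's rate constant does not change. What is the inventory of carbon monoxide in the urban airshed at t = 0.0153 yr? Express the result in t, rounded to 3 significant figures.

The sink rate constant is k = F₀/M₀ = 14750/436.1 = 33.82 yr⁻¹.
Solving dM/dt = F₁ − kM with M(0) = M₀ gives M(t) = F₁/k + (M₀ − F₁/k)·e^(−kt).
F₁/k = 17100/33.82 = 505.58 t; kt = 33.82 × 0.0153 = 0.5175, e^(−kt) = 0.5960.
M(0.0153) = 505.58 + (436.1 − 505.58) × 0.5960 = 505.58 − 41.41 = 464.17 t.

464 t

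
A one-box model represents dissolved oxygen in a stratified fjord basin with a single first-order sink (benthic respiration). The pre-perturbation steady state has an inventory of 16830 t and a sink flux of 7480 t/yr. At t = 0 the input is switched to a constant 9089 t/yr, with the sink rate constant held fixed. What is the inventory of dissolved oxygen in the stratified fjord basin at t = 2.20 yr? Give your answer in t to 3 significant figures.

19100 t

τ = M₀/F₀ = 16830/7480 = 2.250 yr; rate constant k = 1/τ.
New steady state M_∞ = F₁/k = F₁·τ = 9089 × 2.250 = 20450 t.
M(t) = M_∞ + (M₀ − M_∞)·e^(−t/τ); t/τ = 2.20/2.250 = 0.9778, so e^(−t/τ) = 0.3761.
M(t) = 20450 − 3620 × 0.3761 = 19089 t.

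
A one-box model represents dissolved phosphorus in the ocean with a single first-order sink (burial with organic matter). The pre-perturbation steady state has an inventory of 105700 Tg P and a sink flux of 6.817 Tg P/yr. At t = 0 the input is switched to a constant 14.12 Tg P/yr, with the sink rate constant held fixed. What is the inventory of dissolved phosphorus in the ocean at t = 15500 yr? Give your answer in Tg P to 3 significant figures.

177000 Tg P

τ = M₀/F₀ = 105700/6.817 = 15510 yr; rate constant k = 1/τ.
New steady state M_∞ = F₁/k = F₁·τ = 14.12 × 15510 = 218940 Tg P.
M(t) = M_∞ + (M₀ − M_∞)·e^(−t/τ); t/τ = 15500/15510 = 0.9997, so e^(−t/τ) = 0.3680.
M(t) = 218940 − 113200 × 0.3680 = 177260 Tg P.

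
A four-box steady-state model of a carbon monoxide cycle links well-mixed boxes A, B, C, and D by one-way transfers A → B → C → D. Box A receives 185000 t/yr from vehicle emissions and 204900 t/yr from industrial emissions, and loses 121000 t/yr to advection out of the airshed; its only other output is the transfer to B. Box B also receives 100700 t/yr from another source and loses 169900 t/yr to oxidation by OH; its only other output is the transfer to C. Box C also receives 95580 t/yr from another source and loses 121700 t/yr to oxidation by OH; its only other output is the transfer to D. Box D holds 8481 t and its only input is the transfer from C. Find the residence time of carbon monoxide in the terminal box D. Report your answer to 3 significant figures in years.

Box A: F(A→B) = (185000 + 204900) − 121000 = 268900 t/yr.
Box B: F(B→C) = (268900 + 100700) − 169900 = 199700 t/yr.
Box C: F(C→D) = (199700 + 95580) − 121700 = 173580 t/yr.
Box D throughput = its input = 173580 t/yr; τ = 8481 / 173580 = 0.04886 yr.

0.0489 yr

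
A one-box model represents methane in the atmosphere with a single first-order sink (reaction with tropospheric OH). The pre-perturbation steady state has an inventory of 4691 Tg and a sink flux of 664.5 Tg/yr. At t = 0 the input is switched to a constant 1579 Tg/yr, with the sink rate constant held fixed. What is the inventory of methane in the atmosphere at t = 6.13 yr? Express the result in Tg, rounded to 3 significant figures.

8440 Tg

τ = M₀/F₀ = 4691/664.5 = 7.059 yr; rate constant k = 1/τ.
New steady state M_∞ = F₁/k = F₁·τ = 1579 × 7.059 = 11147 Tg.
M(t) = M_∞ + (M₀ − M_∞)·e^(−t/τ); t/τ = 6.13/7.059 = 0.8683, so e^(−t/τ) = 0.4196.
M(t) = 11147 − 6456 × 0.4196 = 8437.7 Tg.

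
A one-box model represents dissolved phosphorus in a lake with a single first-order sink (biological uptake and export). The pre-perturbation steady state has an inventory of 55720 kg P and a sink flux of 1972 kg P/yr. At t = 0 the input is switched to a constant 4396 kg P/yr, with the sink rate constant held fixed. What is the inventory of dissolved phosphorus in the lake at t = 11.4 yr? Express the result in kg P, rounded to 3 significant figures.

Residence time τ = M₀/F₀ = 28.26 yr. The eventual steady state is M_∞ = M₀·(F₁/F₀) = 55720 × 4396/1972 = 124210 kg P.
The anomaly ΔM(t) = M(t) − M_∞ decays as ΔM₀·e^(−t/τ) with ΔM₀ = 55720 − 124210 = −68490 kg P.
At t = 11.4 yr, e^(−t/τ) = e^(−0.4035) = 0.6680, so ΔM = −45750 kg P and M = 124210 − 45750 = 78459 kg P.

78500 kg P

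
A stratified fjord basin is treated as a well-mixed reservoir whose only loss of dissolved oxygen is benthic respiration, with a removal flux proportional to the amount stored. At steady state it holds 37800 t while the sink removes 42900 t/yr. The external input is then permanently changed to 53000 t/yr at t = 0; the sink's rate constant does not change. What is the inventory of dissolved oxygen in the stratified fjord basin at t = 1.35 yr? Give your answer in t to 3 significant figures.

Residence time τ = M₀/F₀ = 0.8811 yr. The eventual steady state is M_∞ = M₀·(F₁/F₀) = 37800 × 53000/42900 = 46699 t.
The anomaly ΔM(t) = M(t) − M_∞ decays as ΔM₀·e^(−t/τ) with ΔM₀ = 37800 − 46699 = −8899 t.
At t = 1.35 yr, e^(−t/τ) = e^(−1.532) = 0.2161, so ΔM = −1923 t and M = 46699 − 1923 = 44776 t.

44800 t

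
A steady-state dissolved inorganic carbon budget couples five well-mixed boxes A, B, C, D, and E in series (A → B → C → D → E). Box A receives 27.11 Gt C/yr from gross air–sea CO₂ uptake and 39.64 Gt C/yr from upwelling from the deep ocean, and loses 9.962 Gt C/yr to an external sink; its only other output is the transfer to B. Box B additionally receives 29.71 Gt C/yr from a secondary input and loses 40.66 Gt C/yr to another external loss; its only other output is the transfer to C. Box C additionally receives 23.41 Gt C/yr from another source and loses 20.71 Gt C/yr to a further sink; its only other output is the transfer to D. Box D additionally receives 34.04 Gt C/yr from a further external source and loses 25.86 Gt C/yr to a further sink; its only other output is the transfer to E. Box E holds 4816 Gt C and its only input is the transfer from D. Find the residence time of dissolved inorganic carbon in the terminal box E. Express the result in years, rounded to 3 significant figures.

Box A: F(A→B) = (27.11 + 39.64) − 9.962 = 56.788 Gt C/yr.
Box B: F(B→C) = (56.788 + 29.71) − 40.66 = 45.838 Gt C/yr.
Box C: F(C→D) = (45.838 + 23.41) − 20.71 = 48.538 Gt C/yr.
Box D: F(D→E) = (48.538 + 34.04) − 25.86 = 56.718 Gt C/yr.
Box E throughput = its input = 56.718 Gt C/yr; τ = 4816 / 56.718 = 84.91 yr.

84.9 yr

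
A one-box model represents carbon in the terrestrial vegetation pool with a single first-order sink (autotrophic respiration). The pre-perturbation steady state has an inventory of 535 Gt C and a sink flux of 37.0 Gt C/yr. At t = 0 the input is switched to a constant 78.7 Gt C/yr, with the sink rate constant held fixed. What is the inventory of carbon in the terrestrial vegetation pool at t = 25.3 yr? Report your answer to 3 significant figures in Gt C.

The sink rate constant is k = F₀/M₀ = 37.0/535 = 0.06916 yr⁻¹.
Solving dM/dt = F₁ − kM with M(0) = M₀ gives M(t) = F₁/k + (M₀ − F₁/k)·e^(−kt).
F₁/k = 78.7/0.06916 = 1138.0 Gt C; kt = 0.06916 × 25.3 = 1.750, e^(−kt) = 0.1738.
M(25.3) = 1138.0 + (535 − 1138.0) × 0.1738 = 1138.0 − 104.8 = 1033.2 Gt C.

1030 Gt C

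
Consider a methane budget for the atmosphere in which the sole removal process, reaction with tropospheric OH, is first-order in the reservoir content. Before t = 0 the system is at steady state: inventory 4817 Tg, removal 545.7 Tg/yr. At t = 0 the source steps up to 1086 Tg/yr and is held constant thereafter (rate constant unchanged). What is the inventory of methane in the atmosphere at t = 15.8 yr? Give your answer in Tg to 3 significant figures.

8790 Tg

τ = M₀/F₀ = 4817/545.7 = 8.827 yr; rate constant k = 1/τ.
New steady state M_∞ = F₁/k = F₁·τ = 1086 × 8.827 = 9586.3 Tg.
M(t) = M_∞ + (M₀ − M_∞)·e^(−t/τ); t/τ = 15.8/8.827 = 1.790, so e^(−t/τ) = 0.1670.
M(t) = 9586.3 − 4769 × 0.1670 = 8790.0 Tg.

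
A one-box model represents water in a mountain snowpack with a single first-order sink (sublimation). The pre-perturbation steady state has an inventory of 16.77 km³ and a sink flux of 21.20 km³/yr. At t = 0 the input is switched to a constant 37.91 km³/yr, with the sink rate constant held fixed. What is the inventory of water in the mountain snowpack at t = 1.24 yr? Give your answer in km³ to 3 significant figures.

Residence time τ = M₀/F₀ = 0.7910 yr. The eventual steady state is M_∞ = M₀·(F₁/F₀) = 16.77 × 37.91/21.20 = 29.988 km³.
The anomaly ΔM(t) = M(t) − M_∞ decays as ΔM₀·e^(−t/τ) with ΔM₀ = 16.77 − 29.988 = −13.22 km³.
At t = 1.24 yr, e^(−t/τ) = e^(−1.568) = 0.2086, so ΔM = −2.757 km³ and M = 29.988 − 2.757 = 27.232 km³.

27.2 km³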